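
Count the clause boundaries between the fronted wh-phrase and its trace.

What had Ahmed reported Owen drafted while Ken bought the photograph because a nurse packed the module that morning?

1

"what" is extracted from the object of "drafted".
Boundaries crossed, outermost first: [Ø] — 1 in total.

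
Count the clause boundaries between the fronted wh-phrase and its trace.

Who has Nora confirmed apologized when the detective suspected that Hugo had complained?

"who" is extracted from the subject of "apologized".
Boundaries crossed, outermost first: [Ø] — 1 in total.

1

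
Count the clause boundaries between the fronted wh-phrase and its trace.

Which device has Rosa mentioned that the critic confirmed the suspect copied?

"which device" is extracted from the object of "copied".
Boundaries crossed, outermost first: [that], [Ø] — 2 in total.

2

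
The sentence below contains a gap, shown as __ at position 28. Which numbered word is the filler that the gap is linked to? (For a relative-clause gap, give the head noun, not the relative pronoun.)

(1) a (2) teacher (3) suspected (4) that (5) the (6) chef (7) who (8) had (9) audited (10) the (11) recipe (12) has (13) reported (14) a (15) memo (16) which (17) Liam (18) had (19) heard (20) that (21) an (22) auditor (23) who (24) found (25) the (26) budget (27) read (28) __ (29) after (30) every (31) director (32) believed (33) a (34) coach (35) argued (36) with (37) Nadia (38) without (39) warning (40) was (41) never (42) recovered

The gap at 28 is the object of "read", inside a relative clause.
The relative pronoun is "which" (word 16); it is bound by the head noun immediately before it.
Its filler is the head noun "memo", at word 15.

15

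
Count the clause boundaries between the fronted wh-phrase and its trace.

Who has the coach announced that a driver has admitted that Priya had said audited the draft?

3

"who" is extracted from the subject of "audited".
Boundaries crossed, outermost first: [that], [that], [Ø] — 3 in total.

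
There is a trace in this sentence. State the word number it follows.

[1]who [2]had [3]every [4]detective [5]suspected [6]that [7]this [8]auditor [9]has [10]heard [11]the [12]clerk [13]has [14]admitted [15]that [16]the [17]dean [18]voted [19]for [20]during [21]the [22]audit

19

The displaced element is "who" (word 1).
It is linked across 3 clause boundaries (that → Ø → that).
It functions as the object of the preposition "for" of "voted", so the gap sits immediately after word 19 ("for").
Base order: Every detective had suspected that this auditor has heard the clerk has admitted that the dean voted for who during the audit.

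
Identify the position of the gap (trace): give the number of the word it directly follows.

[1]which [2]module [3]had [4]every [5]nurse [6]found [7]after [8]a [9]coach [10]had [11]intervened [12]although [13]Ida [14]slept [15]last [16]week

6

The displaced element is "which module" (word 2).
It functions as the direct object of "found", so the gap sits immediately after word 6 ("found").
Base order: Every nurse had found which module after a coach had intervened although Ida slept last week.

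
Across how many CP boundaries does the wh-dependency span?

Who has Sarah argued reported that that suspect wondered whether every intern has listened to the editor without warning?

1

"who" is extracted from the subject of "reported".
Boundaries crossed, outermost first: [Ø] — 1 in total.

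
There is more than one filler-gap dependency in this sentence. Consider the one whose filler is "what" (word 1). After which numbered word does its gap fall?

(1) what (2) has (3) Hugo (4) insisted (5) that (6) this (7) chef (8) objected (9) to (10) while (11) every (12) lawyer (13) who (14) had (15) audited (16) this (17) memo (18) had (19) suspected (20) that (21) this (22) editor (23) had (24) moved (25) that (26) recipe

The displaced element is "what" (word 1).
It is linked across 1 clause boundary (that).
It functions as the object of the preposition "to" of "objected", so the gap sits immediately after word 9 ("to").
Base order: Hugo has insisted that this chef objected to what while every lawyer who had audited this memo had suspected that this editor had moved that recipe.

9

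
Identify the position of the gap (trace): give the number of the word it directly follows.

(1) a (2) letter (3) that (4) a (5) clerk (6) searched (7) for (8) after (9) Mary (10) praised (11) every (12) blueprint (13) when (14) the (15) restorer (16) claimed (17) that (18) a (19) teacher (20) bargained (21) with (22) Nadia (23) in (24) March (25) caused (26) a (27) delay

7

The displaced element is "a letter" (word 2).
It functions as the object of the preposition "for" of "searched", so the gap sits immediately after word 7 ("for").
Base order: A clerk searched for a letter after Mary praised every blueprint when the restorer claimed that a teacher bargained with Nadia in March.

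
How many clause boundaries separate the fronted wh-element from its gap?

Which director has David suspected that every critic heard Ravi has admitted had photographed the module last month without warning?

3

"which director" is extracted from the subject of "photographed".
Boundaries crossed, outermost first: [that], [Ø], [Ø] — 3 in total.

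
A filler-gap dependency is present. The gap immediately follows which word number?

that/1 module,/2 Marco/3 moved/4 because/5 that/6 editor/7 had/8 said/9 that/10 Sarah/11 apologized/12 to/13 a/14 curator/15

4

The displaced element is "that module" (word 2).
It functions as the direct object of "moved", so the gap sits immediately after word 4 ("moved").
Base order: Marco moved that module because that editor had said that Sarah apologized to a curator.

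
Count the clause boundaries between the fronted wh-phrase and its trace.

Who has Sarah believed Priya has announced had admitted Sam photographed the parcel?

2

"who" is extracted from the subject of "admitted".
Boundaries crossed, outermost first: [Ø], [Ø] — 2 in total.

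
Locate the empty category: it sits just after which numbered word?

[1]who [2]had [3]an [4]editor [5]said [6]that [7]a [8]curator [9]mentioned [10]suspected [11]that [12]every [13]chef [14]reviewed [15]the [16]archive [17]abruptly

The displaced element is "who" (word 1).
It is linked across 2 clause boundaries (that → Ø).
It functions as the subject of "suspected", so the gap sits immediately after word 9 ("mentioned").
Base order: An editor had said that a curator mentioned that who suspected that every chef reviewed the archive abruptly.

9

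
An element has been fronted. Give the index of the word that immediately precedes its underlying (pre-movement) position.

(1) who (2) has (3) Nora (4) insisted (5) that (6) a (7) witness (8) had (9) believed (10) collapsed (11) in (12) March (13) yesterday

9

The displaced element is "who" (word 1).
It is linked across 2 clause boundaries (that → Ø).
It functions as the subject of "collapsed", so the gap sits immediately after word 9 ("believed").
Base order: Nora has insisted that a witness had believed that who collapsed in March yesterday.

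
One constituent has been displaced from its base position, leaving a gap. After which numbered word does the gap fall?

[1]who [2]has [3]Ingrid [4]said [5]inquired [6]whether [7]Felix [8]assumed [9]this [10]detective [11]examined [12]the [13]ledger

The displaced element is "who" (word 1).
It is linked across 1 clause boundary (Ø).
It functions as the subject of "inquired", so the gap sits immediately after word 4 ("said").
Base order: Ingrid has said who inquired whether Felix assumed this detective examined the ledger.

4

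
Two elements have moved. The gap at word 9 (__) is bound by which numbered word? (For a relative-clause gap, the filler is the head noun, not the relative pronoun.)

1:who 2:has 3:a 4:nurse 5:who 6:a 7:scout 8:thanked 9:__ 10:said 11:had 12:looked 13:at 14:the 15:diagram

The marked gap is inside the relative clause, the direct object of "thanked".
Its filler is the head noun "nurse" (via "who"), at word 4.
(The other dependency links word 1 to a gap after word 10.)

4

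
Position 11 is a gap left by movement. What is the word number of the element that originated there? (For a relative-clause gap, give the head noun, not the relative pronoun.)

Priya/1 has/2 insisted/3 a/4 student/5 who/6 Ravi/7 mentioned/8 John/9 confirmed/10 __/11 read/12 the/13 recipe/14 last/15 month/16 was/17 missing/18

5

The gap at 11 is the subject of "read", inside a relative clause.
The relative pronoun is "who" (word 6); it is bound by the head noun immediately before it.
Its filler is the head noun "student", at word 5.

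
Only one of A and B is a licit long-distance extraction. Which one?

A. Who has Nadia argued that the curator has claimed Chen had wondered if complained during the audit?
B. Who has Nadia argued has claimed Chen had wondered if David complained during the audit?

In A, the wh-phrase is extracted from inside a wh-island (introduced by "if"), which blocks movement.
In B, the extraction path crosses only that-complement boundaries, which are transparent.
So B is grammatical.

B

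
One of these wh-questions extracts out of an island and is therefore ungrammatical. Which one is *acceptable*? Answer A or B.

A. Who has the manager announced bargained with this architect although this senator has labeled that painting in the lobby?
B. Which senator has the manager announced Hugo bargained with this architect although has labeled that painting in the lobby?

A

In B, the wh-phrase is extracted from inside an adjunct island (introduced by "although"), which blocks movement.
In A, the extraction path crosses only that-complement boundaries, which are transparent.
So A is grammatical.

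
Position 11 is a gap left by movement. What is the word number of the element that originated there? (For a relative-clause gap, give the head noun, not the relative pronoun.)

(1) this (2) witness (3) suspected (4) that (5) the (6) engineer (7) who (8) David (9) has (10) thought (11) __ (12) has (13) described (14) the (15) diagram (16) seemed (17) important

6

The gap at 11 is the subject of "described", inside a relative clause.
The relative pronoun is "who" (word 7); it is bound by the head noun immediately before it.
Its filler is the head noun "engineer", at word 6.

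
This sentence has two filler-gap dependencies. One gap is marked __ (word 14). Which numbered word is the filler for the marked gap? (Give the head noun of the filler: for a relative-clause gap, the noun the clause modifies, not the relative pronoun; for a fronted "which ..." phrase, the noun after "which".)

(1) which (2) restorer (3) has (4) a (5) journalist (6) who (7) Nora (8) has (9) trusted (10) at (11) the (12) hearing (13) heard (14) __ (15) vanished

The marked gap is the subject of "vanished".
Its filler is the fronted wh-phrase "which restorer", at word 2.
(The other dependency links word 5 to a gap after word 9.)

2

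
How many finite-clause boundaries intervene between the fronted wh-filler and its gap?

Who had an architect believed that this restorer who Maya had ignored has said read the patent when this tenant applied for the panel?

2

"who" is extracted from the subject of "read".
Boundaries crossed, outermost first: [that], [Ø] — 2 in total.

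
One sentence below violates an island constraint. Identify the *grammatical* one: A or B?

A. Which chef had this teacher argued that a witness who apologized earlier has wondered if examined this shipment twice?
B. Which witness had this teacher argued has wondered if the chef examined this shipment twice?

B

In A, the wh-phrase is extracted from inside a wh-island (introduced by "if"), which blocks movement.
In B, the extraction path crosses only that-complement boundaries, which are transparent.
So B is grammatical.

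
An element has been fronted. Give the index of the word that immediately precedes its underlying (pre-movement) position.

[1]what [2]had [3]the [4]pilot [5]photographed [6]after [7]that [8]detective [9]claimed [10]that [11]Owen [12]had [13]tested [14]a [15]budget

5

The displaced element is "what" (word 1).
It functions as the direct object of "photographed", so the gap sits immediately after word 5 ("photographed").
Base order: The pilot had photographed what after that detective claimed that Owen had tested a budget.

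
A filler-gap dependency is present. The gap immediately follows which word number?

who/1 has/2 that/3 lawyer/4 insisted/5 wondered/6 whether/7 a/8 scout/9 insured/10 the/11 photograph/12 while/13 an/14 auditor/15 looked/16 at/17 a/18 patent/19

5

The displaced element is "who" (word 1).
It is linked across 1 clause boundary (Ø).
It functions as the subject of "wondered", so the gap sits immediately after word 5 ("insisted").
Base order: That lawyer has insisted who wondered whether a scout insured the photograph while an auditor looked at a patent.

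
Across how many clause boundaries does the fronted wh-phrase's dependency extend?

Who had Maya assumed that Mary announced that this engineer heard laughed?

"who" is extracted from the subject of "laughed".
Boundaries crossed, outermost first: [that], [that], [Ø] — 3 in total.

3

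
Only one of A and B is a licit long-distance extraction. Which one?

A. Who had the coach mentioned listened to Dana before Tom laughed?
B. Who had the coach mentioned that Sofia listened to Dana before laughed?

In B, the wh-phrase is extracted from inside an adjunct island (introduced by "before"), which blocks movement.
In A, the extraction path crosses only that-complement boundaries, which are transparent.
So A is grammatical.

A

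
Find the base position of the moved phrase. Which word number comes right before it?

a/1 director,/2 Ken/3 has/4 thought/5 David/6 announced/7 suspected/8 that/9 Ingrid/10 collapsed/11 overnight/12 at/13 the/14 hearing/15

The displaced element is "a director" (word 2).
It is linked across 2 clause boundaries (Ø → Ø).
It functions as the subject of "suspected", so the gap sits immediately after word 7 ("announced").
Base order: Ken has thought David announced that a director suspected that Ingrid collapsed overnight at the hearing.

7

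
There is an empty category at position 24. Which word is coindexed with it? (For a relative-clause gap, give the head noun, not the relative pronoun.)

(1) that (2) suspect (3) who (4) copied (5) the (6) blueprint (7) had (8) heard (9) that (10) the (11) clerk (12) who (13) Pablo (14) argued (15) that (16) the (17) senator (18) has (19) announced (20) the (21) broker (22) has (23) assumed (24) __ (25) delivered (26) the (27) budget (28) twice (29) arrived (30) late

The gap at 24 is the subject of "delivered", inside a relative clause.
The relative pronoun is "who" (word 12); it is bound by the head noun immediately before it.
Its filler is the head noun "clerk", at word 11.

11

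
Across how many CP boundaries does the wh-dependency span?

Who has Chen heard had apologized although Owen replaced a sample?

"who" is extracted from the subject of "apologized".
Boundaries crossed, outermost first: [Ø] — 1 in total.

1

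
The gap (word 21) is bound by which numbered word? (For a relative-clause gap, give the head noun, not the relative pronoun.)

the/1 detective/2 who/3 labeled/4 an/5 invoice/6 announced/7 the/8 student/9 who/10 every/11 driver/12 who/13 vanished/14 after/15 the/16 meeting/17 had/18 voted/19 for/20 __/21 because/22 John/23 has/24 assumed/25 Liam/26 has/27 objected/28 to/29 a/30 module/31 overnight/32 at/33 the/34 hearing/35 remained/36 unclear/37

The gap at 21 is the prepositional object of "voted", inside a relative clause.
The relative pronoun is "who" (word 10); it is bound by the head noun immediately before it.
Its filler is the head noun "student", at word 9.

9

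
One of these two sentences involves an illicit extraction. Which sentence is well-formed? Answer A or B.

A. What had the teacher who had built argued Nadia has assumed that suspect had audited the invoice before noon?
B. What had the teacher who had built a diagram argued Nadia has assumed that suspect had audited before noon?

In A, the wh-phrase is extracted from inside a complex-NP island (relative clause) (introduced by "who"), which blocks movement.
In B, the extraction path crosses only that-complement boundaries, which are transparent.
So B is grammatical.

B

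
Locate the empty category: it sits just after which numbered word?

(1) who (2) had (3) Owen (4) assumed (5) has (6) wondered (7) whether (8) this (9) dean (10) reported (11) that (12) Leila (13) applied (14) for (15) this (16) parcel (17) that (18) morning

4

The displaced element is "who" (word 1).
It is linked across 1 clause boundary (Ø).
It functions as the subject of "wondered", so the gap sits immediately after word 4 ("assumed").
Base order: Owen had assumed that who has wondered whether this dean reported that Leila applied for this parcel that morning.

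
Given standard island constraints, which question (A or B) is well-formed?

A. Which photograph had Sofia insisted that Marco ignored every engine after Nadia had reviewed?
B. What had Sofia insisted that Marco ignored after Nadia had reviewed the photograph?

In A, the wh-phrase is extracted from inside an adjunct island (introduced by "after"), which blocks movement.
In B, the extraction path crosses only that-complement boundaries, which are transparent.
So B is grammatical.

B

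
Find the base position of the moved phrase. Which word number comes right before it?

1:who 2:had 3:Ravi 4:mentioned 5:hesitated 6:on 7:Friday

The displaced element is "who" (word 1).
It is linked across 1 clause boundary (Ø).
It functions as the subject of "hesitated", so the gap sits immediately after word 4 ("mentioned").
Base order: Ravi had mentioned that who hesitated on Friday.

4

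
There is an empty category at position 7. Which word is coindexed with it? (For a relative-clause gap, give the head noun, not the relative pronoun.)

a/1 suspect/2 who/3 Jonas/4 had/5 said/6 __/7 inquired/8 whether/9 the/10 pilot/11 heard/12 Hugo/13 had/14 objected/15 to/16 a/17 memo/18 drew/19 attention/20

2

The gap at 7 is the subject of "inquired", inside a relative clause.
The relative pronoun is "who" (word 3); it is bound by the head noun immediately before it.
Its filler is the head noun "suspect", at word 2.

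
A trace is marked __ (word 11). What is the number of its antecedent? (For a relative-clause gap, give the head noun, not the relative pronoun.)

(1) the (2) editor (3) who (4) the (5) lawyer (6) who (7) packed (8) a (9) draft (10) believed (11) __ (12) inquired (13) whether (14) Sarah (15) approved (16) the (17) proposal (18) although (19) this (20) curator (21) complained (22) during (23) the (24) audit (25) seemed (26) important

The gap at 11 is the subject of "inquired", inside a relative clause.
The relative pronoun is "who" (word 3); it is bound by the head noun immediately before it.
Its filler is the head noun "editor", at word 2.

2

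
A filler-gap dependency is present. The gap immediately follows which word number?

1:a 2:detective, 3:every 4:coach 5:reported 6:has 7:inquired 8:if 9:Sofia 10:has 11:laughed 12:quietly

The displaced element is "a detective" (word 2).
It is linked across 1 clause boundary (Ø).
It functions as the subject of "inquired", so the gap sits immediately after word 5 ("reported").
Base order: Every coach reported that a detective has inquired if Sofia has laughed quietly.

5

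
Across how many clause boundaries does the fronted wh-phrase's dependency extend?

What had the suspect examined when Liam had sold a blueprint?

"what" originates inside the matrix clause — no clause boundary is crossed.

0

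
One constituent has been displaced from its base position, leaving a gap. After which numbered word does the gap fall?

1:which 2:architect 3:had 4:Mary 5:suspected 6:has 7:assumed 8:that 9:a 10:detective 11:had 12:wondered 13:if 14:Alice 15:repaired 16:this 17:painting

5

The displaced element is "which architect" (word 2).
It is linked across 1 clause boundary (Ø).
It functions as the subject of "assumed", so the gap sits immediately after word 5 ("suspected").
Base order: Mary had suspected which architect has assumed that a detective had wondered if Alice repaired this painting.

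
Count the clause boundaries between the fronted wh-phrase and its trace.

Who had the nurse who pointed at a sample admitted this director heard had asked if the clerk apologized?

2

"who" is extracted from the subject of "asked".
Boundaries crossed, outermost first: [Ø], [Ø] — 2 in total.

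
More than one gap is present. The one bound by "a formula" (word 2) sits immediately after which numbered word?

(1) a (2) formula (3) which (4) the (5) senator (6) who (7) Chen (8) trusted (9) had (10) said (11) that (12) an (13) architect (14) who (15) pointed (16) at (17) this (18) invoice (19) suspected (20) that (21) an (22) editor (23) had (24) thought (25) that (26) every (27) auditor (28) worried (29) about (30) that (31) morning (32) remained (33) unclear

The displaced element is "a formula" (word 2).
It is linked across 3 clause boundaries (that → that → that).
It functions as the object of the preposition "about" of "worried", so the gap sits immediately after word 29 ("about").
Base order: The senator who Chen trusted had said that an architect who pointed at this invoice suspected that an editor had thought that every auditor worried about a formula that morning.

29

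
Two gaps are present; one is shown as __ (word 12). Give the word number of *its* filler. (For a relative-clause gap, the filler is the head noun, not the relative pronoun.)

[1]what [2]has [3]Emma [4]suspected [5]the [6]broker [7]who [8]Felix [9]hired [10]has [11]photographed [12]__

The marked gap is the direct object of "photographed".
Its filler is the fronted wh-phrase "what", at word 1.
(The other dependency links word 6 to a gap after word 9.)

1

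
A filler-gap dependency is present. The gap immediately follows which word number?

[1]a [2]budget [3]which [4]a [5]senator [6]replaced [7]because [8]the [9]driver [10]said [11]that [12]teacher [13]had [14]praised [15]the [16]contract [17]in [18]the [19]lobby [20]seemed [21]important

6

The displaced element is "a budget" (word 2).
It functions as the direct object of "replaced", so the gap sits immediately after word 6 ("replaced").
Base order: A senator replaced a budget because the driver said that teacher had praised the contract in the lobby.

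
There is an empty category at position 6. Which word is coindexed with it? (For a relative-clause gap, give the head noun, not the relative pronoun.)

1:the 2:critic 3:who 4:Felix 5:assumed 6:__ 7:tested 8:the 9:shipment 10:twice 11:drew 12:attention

The gap at 6 is the subject of "tested", inside a relative clause.
The relative pronoun is "who" (word 3); it is bound by the head noun immediately before it.
Its filler is the head noun "critic", at word 2.

2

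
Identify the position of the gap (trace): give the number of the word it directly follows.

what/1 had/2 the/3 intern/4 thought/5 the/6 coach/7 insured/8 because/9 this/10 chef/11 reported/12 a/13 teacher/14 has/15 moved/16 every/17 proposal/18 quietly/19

8

The displaced element is "what" (word 1).
It is linked across 1 clause boundary (Ø).
It functions as the direct object of "insured", so the gap sits immediately after word 8 ("insured").
Base order: The intern had thought the coach insured what because this chef reported a teacher has moved every proposal quietly.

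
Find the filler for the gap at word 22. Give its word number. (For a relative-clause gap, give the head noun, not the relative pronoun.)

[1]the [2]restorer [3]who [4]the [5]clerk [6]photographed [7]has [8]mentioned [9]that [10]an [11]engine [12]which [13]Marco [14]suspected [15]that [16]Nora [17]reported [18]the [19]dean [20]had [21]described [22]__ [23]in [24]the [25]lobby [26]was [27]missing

11

The gap at 22 is the object of "described", inside a relative clause.
The relative pronoun is "which" (word 12); it is bound by the head noun immediately before it.
Its filler is the head noun "engine", at word 11.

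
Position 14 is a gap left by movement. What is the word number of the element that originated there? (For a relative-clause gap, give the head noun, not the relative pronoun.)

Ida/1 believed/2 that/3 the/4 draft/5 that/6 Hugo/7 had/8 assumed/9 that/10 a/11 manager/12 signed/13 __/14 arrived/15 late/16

The gap at 14 is the object of "signed", inside a relative clause.
The relative pronoun is "that" (word 6); it is bound by the head noun immediately before it.
Its filler is the head noun "draft", at word 5.

5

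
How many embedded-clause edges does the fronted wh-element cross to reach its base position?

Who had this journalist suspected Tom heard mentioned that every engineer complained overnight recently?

"who" is extracted from the subject of "mentioned".
Boundaries crossed, outermost first: [Ø], [Ø] — 2 in total.

2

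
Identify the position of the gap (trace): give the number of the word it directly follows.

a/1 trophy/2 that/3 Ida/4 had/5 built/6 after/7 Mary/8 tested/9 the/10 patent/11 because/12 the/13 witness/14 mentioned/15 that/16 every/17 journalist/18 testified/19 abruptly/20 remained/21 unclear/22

The displaced element is "a trophy" (word 2).
It functions as the direct object of "built", so the gap sits immediately after word 6 ("built").
Base order: Ida had built a trophy after Mary tested the patent because the witness mentioned that every journalist testified abruptly.

6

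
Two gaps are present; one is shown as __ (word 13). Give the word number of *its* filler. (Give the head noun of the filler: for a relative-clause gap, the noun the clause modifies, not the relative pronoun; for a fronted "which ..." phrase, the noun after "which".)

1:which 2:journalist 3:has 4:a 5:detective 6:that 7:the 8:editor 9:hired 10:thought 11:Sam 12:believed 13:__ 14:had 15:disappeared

The marked gap is the subject of "disappeared".
Its filler is the fronted wh-phrase "which journalist", at word 2.
(The other dependency links word 5 to a gap after word 9.)

2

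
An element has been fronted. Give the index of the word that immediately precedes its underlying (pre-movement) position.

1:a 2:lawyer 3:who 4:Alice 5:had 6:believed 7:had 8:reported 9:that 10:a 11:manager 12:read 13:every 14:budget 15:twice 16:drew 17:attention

6

The displaced element is "a lawyer" (word 2).
It is linked across 1 clause boundary (Ø).
It functions as the subject of "reported", so the gap sits immediately after word 6 ("believed").
Base order: Alice had believed that a lawyer had reported that a manager read every budget twice.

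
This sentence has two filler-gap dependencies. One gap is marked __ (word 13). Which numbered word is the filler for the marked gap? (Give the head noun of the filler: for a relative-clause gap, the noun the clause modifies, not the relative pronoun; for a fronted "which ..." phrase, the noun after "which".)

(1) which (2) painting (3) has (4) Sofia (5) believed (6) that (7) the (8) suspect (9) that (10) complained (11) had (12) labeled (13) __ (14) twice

The marked gap is the direct object of "labeled".
Its filler is the fronted wh-phrase "which painting", at word 2.
(The other dependency links word 8 to a gap after word 9.)

2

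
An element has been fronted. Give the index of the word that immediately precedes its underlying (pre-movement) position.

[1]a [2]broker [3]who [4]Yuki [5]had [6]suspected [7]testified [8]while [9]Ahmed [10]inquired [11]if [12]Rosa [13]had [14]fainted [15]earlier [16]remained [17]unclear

6

The displaced element is "a broker" (word 2).
It is linked across 1 clause boundary (Ø).
It functions as the subject of "testified", so the gap sits immediately after word 6 ("suspected").
Base order: Yuki had suspected that a broker testified while Ahmed inquired if Rosa had fainted earlier.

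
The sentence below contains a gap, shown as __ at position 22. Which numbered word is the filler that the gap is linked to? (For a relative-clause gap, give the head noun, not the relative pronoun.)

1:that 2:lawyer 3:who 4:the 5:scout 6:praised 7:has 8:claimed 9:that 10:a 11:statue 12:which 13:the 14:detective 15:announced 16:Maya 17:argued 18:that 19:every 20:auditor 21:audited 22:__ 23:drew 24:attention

The gap at 22 is the object of "audited", inside a relative clause.
The relative pronoun is "which" (word 12); it is bound by the head noun immediately before it.
Its filler is the head noun "statue", at word 11.

11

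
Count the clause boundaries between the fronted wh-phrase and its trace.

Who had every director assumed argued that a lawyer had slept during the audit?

1

"who" is extracted from the subject of "argued".
Boundaries crossed, outermost first: [Ø] — 1 in total.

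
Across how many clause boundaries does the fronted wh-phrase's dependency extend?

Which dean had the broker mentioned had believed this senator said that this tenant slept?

"which dean" is extracted from the subject of "believed".
Boundaries crossed, outermost first: [Ø] — 1 in total.

1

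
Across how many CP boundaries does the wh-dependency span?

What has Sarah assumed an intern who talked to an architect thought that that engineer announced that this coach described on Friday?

"what" is extracted from the object of "described".
Boundaries crossed, outermost first: [Ø], [that], [that] — 3 in total.

3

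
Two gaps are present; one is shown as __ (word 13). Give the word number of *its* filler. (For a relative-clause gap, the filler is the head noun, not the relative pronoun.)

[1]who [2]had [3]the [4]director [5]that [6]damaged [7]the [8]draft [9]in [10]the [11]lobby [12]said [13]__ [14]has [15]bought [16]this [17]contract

1

The marked gap is the subject of "bought".
Its filler is the fronted wh-phrase "who", at word 1.
(The other dependency links word 4 to a gap after word 5.)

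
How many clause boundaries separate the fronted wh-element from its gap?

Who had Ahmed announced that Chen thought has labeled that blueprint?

2

"who" is extracted from the subject of "labeled".
Boundaries crossed, outermost first: [that], [Ø] — 2 in total.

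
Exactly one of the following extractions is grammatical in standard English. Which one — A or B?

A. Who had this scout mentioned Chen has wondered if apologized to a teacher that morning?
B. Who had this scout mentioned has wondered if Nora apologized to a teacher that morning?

B

In A, the wh-phrase is extracted from inside a wh-island (introduced by "if"), which blocks movement.
In B, the extraction path crosses only that-complement boundaries, which are transparent.
So B is grammatical.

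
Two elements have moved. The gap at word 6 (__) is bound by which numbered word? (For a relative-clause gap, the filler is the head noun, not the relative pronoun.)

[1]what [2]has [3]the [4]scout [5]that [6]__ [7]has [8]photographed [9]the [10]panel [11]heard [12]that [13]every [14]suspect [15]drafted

The marked gap is inside the relative clause, the subject of "photographed".
Its filler is the head noun "scout" (via "that"), at word 4.
(The other dependency links word 1 to a gap after word 15.)

4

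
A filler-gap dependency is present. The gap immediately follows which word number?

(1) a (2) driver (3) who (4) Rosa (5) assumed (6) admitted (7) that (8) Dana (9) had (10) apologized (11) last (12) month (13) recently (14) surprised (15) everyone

5

The displaced element is "a driver" (word 2).
It is linked across 1 clause boundary (Ø).
It functions as the subject of "admitted", so the gap sits immediately after word 5 ("assumed").
Base order: Rosa assumed that a driver admitted that Dana had apologized last month recently.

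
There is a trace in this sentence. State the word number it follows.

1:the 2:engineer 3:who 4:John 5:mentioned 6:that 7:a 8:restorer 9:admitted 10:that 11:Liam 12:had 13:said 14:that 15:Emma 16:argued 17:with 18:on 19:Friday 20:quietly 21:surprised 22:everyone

The displaced element is "the engineer" (word 2).
It is linked across 3 clause boundaries (that → that → that).
It functions as the object of the preposition "with" of "argued", so the gap sits immediately after word 17 ("with").
Base order: John mentioned that a restorer admitted that Liam had said that Emma argued with the engineer on Friday quietly.

17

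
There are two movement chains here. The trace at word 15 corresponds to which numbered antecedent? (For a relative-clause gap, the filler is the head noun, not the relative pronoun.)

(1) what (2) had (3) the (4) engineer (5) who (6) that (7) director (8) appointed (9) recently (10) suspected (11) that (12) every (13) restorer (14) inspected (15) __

1

The marked gap is the direct object of "inspected".
Its filler is the fronted wh-phrase "what", at word 1.
(The other dependency links word 4 to a gap after word 8.)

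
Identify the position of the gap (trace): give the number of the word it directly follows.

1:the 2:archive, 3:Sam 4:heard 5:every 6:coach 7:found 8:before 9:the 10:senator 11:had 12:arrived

7

The displaced element is "the archive" (word 2).
It is linked across 1 clause boundary (Ø).
It functions as the direct object of "found", so the gap sits immediately after word 7 ("found").
Base order: Sam heard every coach found the archive before the senator had arrived.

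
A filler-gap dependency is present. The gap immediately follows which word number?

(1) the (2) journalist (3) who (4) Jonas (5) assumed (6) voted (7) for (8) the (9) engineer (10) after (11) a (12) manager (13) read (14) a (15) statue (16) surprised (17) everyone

5

The displaced element is "the journalist" (word 2).
It is linked across 1 clause boundary (Ø).
It functions as the subject of "voted", so the gap sits immediately after word 5 ("assumed").
Base order: Jonas assumed that the journalist voted for the engineer after a manager read a statue.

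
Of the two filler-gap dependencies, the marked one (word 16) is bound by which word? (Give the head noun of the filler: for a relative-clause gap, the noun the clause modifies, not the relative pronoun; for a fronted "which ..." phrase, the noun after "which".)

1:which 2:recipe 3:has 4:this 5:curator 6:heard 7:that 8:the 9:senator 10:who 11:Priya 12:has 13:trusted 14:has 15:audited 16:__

The marked gap is the direct object of "audited".
Its filler is the fronted wh-phrase "which recipe", at word 2.
(The other dependency links word 9 to a gap after word 13.)

2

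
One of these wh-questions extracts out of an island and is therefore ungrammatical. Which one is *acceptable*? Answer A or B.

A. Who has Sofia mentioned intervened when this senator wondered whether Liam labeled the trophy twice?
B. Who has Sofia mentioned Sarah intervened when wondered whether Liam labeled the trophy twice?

In B, the wh-phrase is extracted from inside an adjunct island (introduced by "when"), which blocks movement.
In A, the extraction path crosses only that-complement boundaries, which are transparent.
So A is grammatical.

A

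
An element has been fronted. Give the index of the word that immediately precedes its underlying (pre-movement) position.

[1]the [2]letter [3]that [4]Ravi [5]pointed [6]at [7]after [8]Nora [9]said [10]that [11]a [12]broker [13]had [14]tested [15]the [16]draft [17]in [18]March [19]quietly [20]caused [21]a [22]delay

The displaced element is "the letter" (word 2).
It functions as the object of the preposition "at" of "pointed", so the gap sits immediately after word 6 ("at").
Base order: Ravi pointed at the letter after Nora said that a broker had tested the draft in March quietly.

6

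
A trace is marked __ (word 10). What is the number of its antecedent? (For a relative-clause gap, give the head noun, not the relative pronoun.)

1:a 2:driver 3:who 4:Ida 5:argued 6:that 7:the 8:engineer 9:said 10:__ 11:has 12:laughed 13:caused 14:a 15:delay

2

The gap at 10 is the subject of "laughed", inside a relative clause.
The relative pronoun is "who" (word 3); it is bound by the head noun immediately before it.
Its filler is the head noun "driver", at word 2.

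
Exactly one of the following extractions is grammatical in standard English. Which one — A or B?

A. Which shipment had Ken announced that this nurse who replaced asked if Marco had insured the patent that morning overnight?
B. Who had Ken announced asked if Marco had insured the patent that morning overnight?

In A, the wh-phrase is extracted from inside a complex-NP island (relative clause) (introduced by "who"), which blocks movement.
In B, the extraction path crosses only that-complement boundaries, which are transparent.
So B is grammatical.

B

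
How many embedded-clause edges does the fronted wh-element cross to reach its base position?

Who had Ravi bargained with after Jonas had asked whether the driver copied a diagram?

0

"who" originates inside the matrix clause — no clause boundary is crossed.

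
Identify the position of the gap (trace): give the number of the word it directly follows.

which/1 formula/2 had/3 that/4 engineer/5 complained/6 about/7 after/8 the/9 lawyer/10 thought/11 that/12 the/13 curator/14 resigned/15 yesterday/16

The displaced element is "which formula" (word 2).
It functions as the object of the preposition "about" of "complained", so the gap sits immediately after word 7 ("about").
Base order: That engineer had complained about which formula after the lawyer thought that the curator resigned yesterday.

7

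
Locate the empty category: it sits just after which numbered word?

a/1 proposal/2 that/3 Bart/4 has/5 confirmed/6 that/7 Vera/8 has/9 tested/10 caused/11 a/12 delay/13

The displaced element is "a proposal" (word 2).
It is linked across 1 clause boundary (that).
It functions as the direct object of "tested", so the gap sits immediately after word 10 ("tested").
Base order: Bart has confirmed that Vera has tested a proposal.

10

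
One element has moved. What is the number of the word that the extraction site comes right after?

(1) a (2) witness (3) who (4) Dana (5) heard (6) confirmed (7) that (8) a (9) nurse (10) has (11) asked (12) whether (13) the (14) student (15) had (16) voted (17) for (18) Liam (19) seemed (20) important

The displaced element is "a witness" (word 2).
It is linked across 1 clause boundary (Ø).
It functions as the subject of "confirmed", so the gap sits immediately after word 5 ("heard").
Base order: Dana heard that a witness confirmed that a nurse has asked whether the student had voted for Liam.

5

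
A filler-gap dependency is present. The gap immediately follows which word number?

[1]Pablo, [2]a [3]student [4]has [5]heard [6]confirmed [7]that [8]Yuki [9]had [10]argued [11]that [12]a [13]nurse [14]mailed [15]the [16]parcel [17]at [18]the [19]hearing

5

The displaced element is "Pablo" (word 1).
It is linked across 1 clause boundary (Ø).
It functions as the subject of "confirmed", so the gap sits immediately after word 5 ("heard").
Base order: A student has heard that Pablo confirmed that Yuki had argued that a nurse mailed the parcel at the hearing.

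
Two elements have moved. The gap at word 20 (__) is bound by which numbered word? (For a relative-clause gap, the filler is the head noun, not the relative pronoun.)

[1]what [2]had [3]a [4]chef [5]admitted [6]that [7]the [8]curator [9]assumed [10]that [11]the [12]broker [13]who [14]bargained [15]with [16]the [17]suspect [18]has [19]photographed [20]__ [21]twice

The marked gap is the direct object of "photographed".
Its filler is the fronted wh-phrase "what", at word 1.
(The other dependency links word 12 to a gap after word 13.)

1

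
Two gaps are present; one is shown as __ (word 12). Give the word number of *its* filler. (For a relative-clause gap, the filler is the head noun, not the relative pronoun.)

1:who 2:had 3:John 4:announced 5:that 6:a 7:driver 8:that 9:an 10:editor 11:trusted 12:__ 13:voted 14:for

The marked gap is inside the relative clause, the direct object of "trusted".
Its filler is the head noun "driver" (via "that"), at word 7.
(The other dependency links word 1 to a gap after word 14.)

7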